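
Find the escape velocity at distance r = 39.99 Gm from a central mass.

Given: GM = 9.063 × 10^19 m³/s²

Convert to SI: r = 39.99 Gm = 3.999e+10 m.
Escape velocity comes from setting total energy to zero: ½v² − GM/r = 0 ⇒ v_esc = √(2GM / r).
v_esc = √(2 · 9.063e+19 / 3.999e+10) m/s ≈ 6.732e+04 m/s = 67.32 km/s.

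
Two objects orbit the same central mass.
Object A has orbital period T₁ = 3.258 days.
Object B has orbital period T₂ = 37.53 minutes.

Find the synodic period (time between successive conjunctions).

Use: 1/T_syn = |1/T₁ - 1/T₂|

Convert to SI: T₁ = 3.258 days = 281491 s; T₂ = 37.53 minutes = 2251.8 s.
T_syn = |T₁ · T₂ / (T₁ − T₂)|.
T_syn = |281491 · 2251.8 / (281491 − 2251.8)| s ≈ 2270 s = 37.83 minutes.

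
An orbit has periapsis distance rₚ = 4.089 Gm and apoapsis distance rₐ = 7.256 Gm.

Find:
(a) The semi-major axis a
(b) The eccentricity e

Convert to SI: rₚ = 4.089 Gm = 4.089e+09 m; rₐ = 7.256 Gm = 7.256e+09 m.
(a) a = (rₚ + rₐ) / 2 = (4.089e+09 + 7.256e+09) / 2 ≈ 5.672e+09 m = 5.673 Gm.
(b) e = (rₐ − rₚ) / (rₐ + rₚ) = (7.256e+09 − 4.089e+09) / (7.256e+09 + 4.089e+09) ≈ 0.2792.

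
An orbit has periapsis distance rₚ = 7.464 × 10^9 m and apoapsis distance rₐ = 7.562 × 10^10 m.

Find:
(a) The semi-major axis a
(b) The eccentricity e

(a) a = (rₚ + rₐ) / 2 = (7.464e+09 + 7.562e+10) / 2 ≈ 4.154e+10 m = 4.154 × 10^10 m.
(b) e = (rₐ − rₚ) / (rₐ + rₚ) = (7.562e+10 − 7.464e+09) / (7.562e+10 + 7.464e+09) ≈ 0.8203.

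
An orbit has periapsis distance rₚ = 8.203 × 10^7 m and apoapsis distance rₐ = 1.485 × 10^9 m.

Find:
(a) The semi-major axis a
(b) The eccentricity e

(a) a = (rₚ + rₐ) / 2 = (8.203e+07 + 1.485e+09) / 2 ≈ 7.835e+08 m = 7.835 × 10^8 m.
(b) e = (rₐ − rₚ) / (rₐ + rₚ) = (1.485e+09 − 8.203e+07) / (1.485e+09 + 8.203e+07) ≈ 0.8953.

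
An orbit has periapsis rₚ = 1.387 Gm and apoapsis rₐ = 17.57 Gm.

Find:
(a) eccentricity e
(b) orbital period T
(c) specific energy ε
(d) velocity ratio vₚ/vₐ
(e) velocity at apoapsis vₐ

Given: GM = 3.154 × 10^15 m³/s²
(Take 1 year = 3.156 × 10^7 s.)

Convert to SI: rₚ = 1.387 Gm = 1.387e+09 m; rₐ = 17.57 Gm = 1.757e+10 m.
(a) e = (rₐ − rₚ)/(rₐ + rₚ) = (1.757e+10 − 1.387e+09)/(1.757e+10 + 1.387e+09) ≈ 0.8537
(b) With a = (rₚ + rₐ)/2 = 9.4785e+09 m, T = 2π √(a³/GM) = 2π √((9.4785e+09)³/3.154e+15) s ≈ 1.032e+08 s
(c) With a = (rₚ + rₐ)/2 = 9.4785e+09 m, ε = −GM/(2a) = −3.154e+15/(2 · 9.4785e+09) J/kg ≈ -1.664e+05 J/kg
(d) Conservation of angular momentum (rₚvₚ = rₐvₐ) gives vₚ/vₐ = rₐ/rₚ = 1.757e+10/1.387e+09 ≈ 12.67
(e) With a = (rₚ + rₐ)/2 = 9.4785e+09 m, vₐ = √(GM (2/rₐ − 1/a)) = √(3.154e+15 · (2/1.757e+10 − 1/9.4785e+09)) m/s ≈ 162.1 m/s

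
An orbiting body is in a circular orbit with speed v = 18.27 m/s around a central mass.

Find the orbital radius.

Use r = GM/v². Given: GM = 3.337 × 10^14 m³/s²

For a circular orbit, v² = GM / r, so r = GM / v².
r = 3.337e+14 / (18.27)² m ≈ 9.997e+11 m = 999.7 Gm.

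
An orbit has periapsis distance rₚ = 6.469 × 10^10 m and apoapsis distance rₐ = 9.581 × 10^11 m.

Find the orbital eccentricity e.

e = (rₐ − rₚ) / (rₐ + rₚ).
e = (9.581e+11 − 6.469e+10) / (9.581e+11 + 6.469e+10) = 8.9341e+11 / 1.02279e+12 ≈ 0.8735.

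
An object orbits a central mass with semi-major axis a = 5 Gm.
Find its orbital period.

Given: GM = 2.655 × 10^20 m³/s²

Convert to SI: a = 5 Gm = 5e+09 m.
Kepler's third law: T = 2π √(a³ / GM).
Substituting a = 5e+09 m and GM = 2.655e+20 m³/s²:
T = 2π √((5e+09)³ / 2.655e+20) s
T ≈ 1.363e+05 s = 1.578 days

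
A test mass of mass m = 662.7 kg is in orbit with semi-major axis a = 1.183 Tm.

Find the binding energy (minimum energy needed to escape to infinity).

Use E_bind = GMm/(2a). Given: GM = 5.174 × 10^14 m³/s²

Convert to SI: a = 1.183 Tm = 1.183e+12 m.
Total orbital energy is E = −GMm/(2a); binding energy is E_bind = −E = GMm/(2a).
E_bind = 5.174e+14 · 662.7 / (2 · 1.183e+12) J ≈ 1.449e+05 J = 144.9 kJ.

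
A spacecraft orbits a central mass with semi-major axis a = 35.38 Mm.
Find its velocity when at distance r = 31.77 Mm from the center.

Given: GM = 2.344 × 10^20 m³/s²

Convert to SI: a = 35.38 Mm = 3.538e+07 m; r = 31.77 Mm = 3.177e+07 m.
Vis-viva: v = √(GM · (2/r − 1/a)).
2/r − 1/a = 2/3.177e+07 − 1/3.538e+07 = 3.46879e-08 m⁻¹.
v = √(2.344e+20 · 3.46879e-08) m/s ≈ 2.851e+06 m/s = 2851 km/s.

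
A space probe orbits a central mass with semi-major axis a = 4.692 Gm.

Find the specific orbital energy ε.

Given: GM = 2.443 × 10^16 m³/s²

Convert to SI: a = 4.692 Gm = 4.692e+09 m.
ε = −GM / (2a).
ε = −2.443e+16 / (2 · 4.692e+09) J/kg ≈ -2.603e+06 J/kg = -2.603 MJ/kg.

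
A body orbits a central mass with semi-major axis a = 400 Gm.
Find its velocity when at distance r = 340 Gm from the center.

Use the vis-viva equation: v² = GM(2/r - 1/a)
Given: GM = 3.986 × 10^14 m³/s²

Convert to SI: a = 400 Gm = 4e+11 m; r = 340 Gm = 3.4e+11 m.
Vis-viva: v = √(GM · (2/r − 1/a)).
2/r − 1/a = 2/3.4e+11 − 1/4e+11 = 3.38235e-12 m⁻¹.
v = √(3.986e+14 · 3.38235e-12) m/s ≈ 36.72 m/s = 36.72 m/s.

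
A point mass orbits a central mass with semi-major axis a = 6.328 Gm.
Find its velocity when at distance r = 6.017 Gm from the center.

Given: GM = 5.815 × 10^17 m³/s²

Convert to SI: a = 6.328 Gm = 6.328e+09 m; r = 6.017 Gm = 6.017e+09 m.
Vis-viva: v = √(GM · (2/r − 1/a)).
2/r − 1/a = 2/6.017e+09 − 1/6.328e+09 = 1.74364e-10 m⁻¹.
v = √(5.815e+17 · 1.74364e-10) m/s ≈ 1.007e+04 m/s = 10.07 km/s.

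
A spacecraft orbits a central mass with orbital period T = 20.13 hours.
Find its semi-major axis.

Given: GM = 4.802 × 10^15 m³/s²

Convert to SI: T = 20.13 hours = 72468 s.
Invert Kepler's third law: a = (GM · T² / (4π²))^(1/3).
Substituting T = 72468 s and GM = 4.802e+15 m³/s²:
a = (4.802e+15 · (72468)² / (4π²))^(1/3) m
a ≈ 8.612e+07 m = 8.612 × 10^7 m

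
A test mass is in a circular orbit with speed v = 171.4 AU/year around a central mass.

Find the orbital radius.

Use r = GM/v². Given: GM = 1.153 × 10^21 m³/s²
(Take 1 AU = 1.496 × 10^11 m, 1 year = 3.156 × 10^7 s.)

Convert to SI: v = 171.4 AU/year = 812466 m/s.
For a circular orbit, v² = GM / r, so r = GM / v².
r = 1.153e+21 / (812466)² m ≈ 1.747e+09 m = 0.01168 AU.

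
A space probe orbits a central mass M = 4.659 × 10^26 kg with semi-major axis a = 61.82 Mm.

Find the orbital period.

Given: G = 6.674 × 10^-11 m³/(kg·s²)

Convert to SI: a = 61.82 Mm = 6.182e+07 m.
GM = G · M = 6.674e-11 · 4.659e+26 = 3.10942e+16 m³/s².
Kepler's third law: T = 2π √(a³ / GM).
Substituting a = 6.182e+07 m and GM = 3.10942e+16 m³/s²:
T = 2π √((6.182e+07)³ / 3.10942e+16) s
T ≈ 1.732e+04 s = 4.811 hours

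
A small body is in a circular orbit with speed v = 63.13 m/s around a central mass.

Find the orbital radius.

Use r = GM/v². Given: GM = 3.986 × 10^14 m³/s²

For a circular orbit, v² = GM / r, so r = GM / v².
r = 3.986e+14 / (63.13)² m ≈ 1e+11 m = 100 Gm.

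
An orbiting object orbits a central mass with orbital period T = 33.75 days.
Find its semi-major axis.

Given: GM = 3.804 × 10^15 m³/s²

Convert to SI: T = 33.75 days = 2.916e+06 s.
Invert Kepler's third law: a = (GM · T² / (4π²))^(1/3).
Substituting T = 2.916e+06 s and GM = 3.804e+15 m³/s²:
a = (3.804e+15 · (2.916e+06)² / (4π²))^(1/3) m
a ≈ 9.357e+08 m = 9.357 × 10^8 m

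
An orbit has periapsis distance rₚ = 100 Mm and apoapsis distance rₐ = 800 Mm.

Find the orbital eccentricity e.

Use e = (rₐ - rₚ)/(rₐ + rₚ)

Convert to SI: rₚ = 100 Mm = 1e+08 m; rₐ = 800 Mm = 8e+08 m.
e = (rₐ − rₚ) / (rₐ + rₚ).
e = (8e+08 − 1e+08) / (8e+08 + 1e+08) = 7e+08 / 9e+08 ≈ 0.7778.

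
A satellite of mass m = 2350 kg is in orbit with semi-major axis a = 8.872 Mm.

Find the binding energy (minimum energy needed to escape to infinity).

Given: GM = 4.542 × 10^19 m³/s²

Convert to SI: a = 8.872 Mm = 8.872e+06 m.
Total orbital energy is E = −GMm/(2a); binding energy is E_bind = −E = GMm/(2a).
E_bind = 4.542e+19 · 2350 / (2 · 8.872e+06) J ≈ 6.015e+15 J = 6.015 PJ.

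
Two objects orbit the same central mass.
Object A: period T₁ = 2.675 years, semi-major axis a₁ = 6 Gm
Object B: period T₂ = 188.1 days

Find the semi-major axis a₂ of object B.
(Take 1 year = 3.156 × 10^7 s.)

Convert to SI: T₁ = 2.675 years = 8.4423e+07 s; a₁ = 6 Gm = 6e+09 m; T₂ = 188.1 days = 1.62518e+07 s.
Kepler's third law: (T₁/T₂)² = (a₁/a₂)³ ⇒ a₂ = a₁ · (T₂/T₁)^(2/3).
T₂/T₁ = 1.62518e+07 / 8.4423e+07 = 0.192505.
a₂ = 6e+09 · (0.192505)^(2/3) m ≈ 2e+09 m = 2 Gm.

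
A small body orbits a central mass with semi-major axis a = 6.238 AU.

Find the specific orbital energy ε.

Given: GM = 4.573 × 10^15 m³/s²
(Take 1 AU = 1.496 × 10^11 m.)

Convert to SI: a = 6.238 AU = 9.33205e+11 m.
ε = −GM / (2a).
ε = −4.573e+15 / (2 · 9.33205e+11) J/kg ≈ -2450 J/kg = -2.45 kJ/kg.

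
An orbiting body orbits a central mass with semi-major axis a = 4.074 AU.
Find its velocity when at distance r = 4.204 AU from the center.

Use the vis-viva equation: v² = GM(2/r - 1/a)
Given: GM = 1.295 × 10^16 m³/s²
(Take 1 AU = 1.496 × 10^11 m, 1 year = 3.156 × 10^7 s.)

Convert to SI: a = 4.074 AU = 6.0947e+11 m; r = 4.204 AU = 6.28918e+11 m.
Vis-viva: v = √(GM · (2/r − 1/a)).
2/r − 1/a = 2/6.28918e+11 − 1/6.0947e+11 = 1.53929e-12 m⁻¹.
v = √(1.295e+16 · 1.53929e-12) m/s ≈ 141.2 m/s = 0.02979 AU/year.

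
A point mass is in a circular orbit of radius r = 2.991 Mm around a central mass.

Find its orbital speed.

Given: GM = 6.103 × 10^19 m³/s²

Convert to SI: r = 2.991 Mm = 2.991e+06 m.
For a circular orbit, gravity supplies the centripetal force, so v = √(GM / r).
v = √(6.103e+19 / 2.991e+06) m/s ≈ 4.517e+06 m/s = 4517 km/s.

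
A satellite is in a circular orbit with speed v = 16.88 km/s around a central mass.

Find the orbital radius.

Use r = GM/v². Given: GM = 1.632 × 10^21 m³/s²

Convert to SI: v = 16.88 km/s = 16880 m/s.
For a circular orbit, v² = GM / r, so r = GM / v².
r = 1.632e+21 / (16880)² m ≈ 5.728e+12 m = 5.728 Tm.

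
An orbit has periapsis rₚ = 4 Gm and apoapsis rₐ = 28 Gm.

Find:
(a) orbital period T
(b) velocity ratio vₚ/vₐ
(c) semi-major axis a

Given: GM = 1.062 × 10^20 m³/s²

Convert to SI: rₚ = 4 Gm = 4e+09 m; rₐ = 28 Gm = 2.8e+10 m.
(a) With a = (rₚ + rₐ)/2 = 1.6e+10 m, T = 2π √(a³/GM) = 2π √((1.6e+10)³/1.062e+20) s ≈ 1.234e+06 s
(b) Conservation of angular momentum (rₚvₚ = rₐvₐ) gives vₚ/vₐ = rₐ/rₚ = 2.8e+10/4e+09 ≈ 7
(c) a = (rₚ + rₐ)/2 = (4e+09 + 2.8e+10)/2 ≈ 1.6e+10 m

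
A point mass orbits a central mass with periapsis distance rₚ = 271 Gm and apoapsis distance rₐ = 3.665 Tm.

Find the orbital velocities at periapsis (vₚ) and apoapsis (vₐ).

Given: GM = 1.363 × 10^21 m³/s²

Convert to SI: rₚ = 271 Gm = 2.71e+11 m; rₐ = 3.665 Tm = 3.665e+12 m.
Use the vis-viva equation v² = GM(2/r − 1/a) with a = (rₚ + rₐ)/2 = (2.71e+11 + 3.665e+12)/2 = 1.968e+12 m.
vₚ = √(GM · (2/rₚ − 1/a)) = √(1.363e+21 · (2/2.71e+11 − 1/1.968e+12)) m/s ≈ 9.678e+04 m/s = 96.78 km/s.
vₐ = √(GM · (2/rₐ − 1/a)) = √(1.363e+21 · (2/3.665e+12 − 1/1.968e+12)) m/s ≈ 7156 m/s = 7.156 km/s.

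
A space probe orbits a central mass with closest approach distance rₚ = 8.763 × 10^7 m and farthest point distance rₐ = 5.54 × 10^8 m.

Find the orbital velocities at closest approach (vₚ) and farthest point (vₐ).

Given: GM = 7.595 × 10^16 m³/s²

Use the vis-viva equation v² = GM(2/r − 1/a) with a = (rₚ + rₐ)/2 = (8.763e+07 + 5.54e+08)/2 = 3.20815e+08 m.
vₚ = √(GM · (2/rₚ − 1/a)) = √(7.595e+16 · (2/8.763e+07 − 1/3.20815e+08)) m/s ≈ 3.869e+04 m/s = 38.69 km/s.
vₐ = √(GM · (2/rₐ − 1/a)) = √(7.595e+16 · (2/5.54e+08 − 1/3.20815e+08)) m/s ≈ 6119 m/s = 6.119 km/s.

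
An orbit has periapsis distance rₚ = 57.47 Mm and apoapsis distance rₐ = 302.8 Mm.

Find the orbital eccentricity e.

Convert to SI: rₚ = 57.47 Mm = 5.747e+07 m; rₐ = 302.8 Mm = 3.028e+08 m.
e = (rₐ − rₚ) / (rₐ + rₚ).
e = (3.028e+08 − 5.747e+07) / (3.028e+08 + 5.747e+07) = 2.4533e+08 / 3.6027e+08 ≈ 0.681.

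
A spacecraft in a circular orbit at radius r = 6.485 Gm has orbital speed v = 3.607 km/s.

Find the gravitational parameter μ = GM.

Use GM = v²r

Convert to SI: r = 6.485 Gm = 6.485e+09 m; v = 3.607 km/s = 3607 m/s.
For a circular orbit v² = GM/r, so GM = v² · r.
GM = (3607)² · 6.485e+09 m³/s² ≈ 8.437e+16 m³/s² = 8.437 × 10^16 m³/s².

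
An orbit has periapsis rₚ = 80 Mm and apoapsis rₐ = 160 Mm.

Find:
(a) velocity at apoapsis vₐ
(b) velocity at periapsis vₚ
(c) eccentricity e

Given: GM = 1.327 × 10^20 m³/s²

Convert to SI: rₚ = 80 Mm = 8e+07 m; rₐ = 160 Mm = 1.6e+08 m.
(a) With a = (rₚ + rₐ)/2 = 1.2e+08 m, vₐ = √(GM (2/rₐ − 1/a)) = √(1.327e+20 · (2/1.6e+08 − 1/1.2e+08)) m/s ≈ 7.436e+05 m/s
(b) With a = (rₚ + rₐ)/2 = 1.2e+08 m, vₚ = √(GM (2/rₚ − 1/a)) = √(1.327e+20 · (2/8e+07 − 1/1.2e+08)) m/s ≈ 1.487e+06 m/s
(c) e = (rₐ − rₚ)/(rₐ + rₚ) = (1.6e+08 − 8e+07)/(1.6e+08 + 8e+07) ≈ 0.3333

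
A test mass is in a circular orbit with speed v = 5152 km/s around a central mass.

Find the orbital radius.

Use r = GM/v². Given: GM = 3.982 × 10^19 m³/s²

Convert to SI: v = 5152 km/s = 5.152e+06 m/s.
For a circular orbit, v² = GM / r, so r = GM / v².
r = 3.982e+19 / (5.152e+06)² m ≈ 1.5e+06 m = 1.5 Mm.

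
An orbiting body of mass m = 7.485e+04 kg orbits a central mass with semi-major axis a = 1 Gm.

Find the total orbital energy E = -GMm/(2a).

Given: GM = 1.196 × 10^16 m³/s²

Convert to SI: a = 1 Gm = 1e+09 m.
E = −GMm / (2a).
E = −1.196e+16 · 7.485e+04 / (2 · 1e+09) J ≈ -4.476e+11 J = -447.6 GJ.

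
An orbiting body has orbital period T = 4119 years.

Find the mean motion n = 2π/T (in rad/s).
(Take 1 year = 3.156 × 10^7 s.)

Convert to SI: T = 4119 years = 1.29996e+11 s.
n = 2π / T.
n = 2π / 1.29996e+11 s ≈ 4.833e-11 rad/s.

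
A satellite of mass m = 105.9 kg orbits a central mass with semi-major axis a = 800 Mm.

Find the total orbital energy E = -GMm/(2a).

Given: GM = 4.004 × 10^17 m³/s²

Convert to SI: a = 800 Mm = 8e+08 m.
E = −GMm / (2a).
E = −4.004e+17 · 105.9 / (2 · 8e+08) J ≈ -2.65e+10 J = -26.5 GJ.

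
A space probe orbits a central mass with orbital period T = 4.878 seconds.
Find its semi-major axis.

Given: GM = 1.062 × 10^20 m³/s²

Invert Kepler's third law: a = (GM · T² / (4π²))^(1/3).
Substituting T = 4.878 s and GM = 1.062e+20 m³/s²:
a = (1.062e+20 · (4.878)² / (4π²))^(1/3) m
a ≈ 4e+06 m = 4 Mm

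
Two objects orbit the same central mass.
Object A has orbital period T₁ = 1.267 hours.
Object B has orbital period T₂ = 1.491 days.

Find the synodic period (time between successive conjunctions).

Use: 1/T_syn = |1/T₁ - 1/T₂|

Convert to SI: T₁ = 1.267 hours = 4561.2 s; T₂ = 1.491 days = 128822 s.
T_syn = |T₁ · T₂ / (T₁ − T₂)|.
T_syn = |4561.2 · 128822 / (4561.2 − 128822)| s ≈ 4729 s = 1.314 hours.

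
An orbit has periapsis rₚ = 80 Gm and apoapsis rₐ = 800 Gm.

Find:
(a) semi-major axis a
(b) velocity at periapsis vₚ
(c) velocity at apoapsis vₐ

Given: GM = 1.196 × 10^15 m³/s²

Convert to SI: rₚ = 80 Gm = 8e+10 m; rₐ = 800 Gm = 8e+11 m.
(a) a = (rₚ + rₐ)/2 = (8e+10 + 8e+11)/2 ≈ 4.4e+11 m
(b) With a = (rₚ + rₐ)/2 = 4.4e+11 m, vₚ = √(GM (2/rₚ − 1/a)) = √(1.196e+15 · (2/8e+10 − 1/4.4e+11)) m/s ≈ 164.9 m/s
(c) With a = (rₚ + rₐ)/2 = 4.4e+11 m, vₐ = √(GM (2/rₐ − 1/a)) = √(1.196e+15 · (2/8e+11 − 1/4.4e+11)) m/s ≈ 16.49 m/s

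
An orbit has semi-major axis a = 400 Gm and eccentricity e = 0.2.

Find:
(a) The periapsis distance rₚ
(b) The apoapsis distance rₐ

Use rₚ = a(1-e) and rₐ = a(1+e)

Convert to SI: a = 400 Gm = 4e+11 m.
(a) rₚ = a(1 − e) = 4e+11 · (1 − 0.2) = 4e+11 · 0.8 ≈ 3.2e+11 m = 320 Gm.
(b) rₐ = a(1 + e) = 4e+11 · (1 + 0.2) = 4e+11 · 1.2 ≈ 4.8e+11 m = 480 Gm.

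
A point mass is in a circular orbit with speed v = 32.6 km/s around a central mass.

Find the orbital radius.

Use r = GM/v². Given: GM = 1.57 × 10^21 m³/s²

Convert to SI: v = 32.6 km/s = 32600 m/s.
For a circular orbit, v² = GM / r, so r = GM / v².
r = 1.57e+21 / (32600)² m ≈ 1.477e+12 m = 1.477 Tm.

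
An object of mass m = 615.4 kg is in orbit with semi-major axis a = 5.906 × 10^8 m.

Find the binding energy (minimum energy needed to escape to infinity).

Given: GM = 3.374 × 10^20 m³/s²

Total orbital energy is E = −GMm/(2a); binding energy is E_bind = −E = GMm/(2a).
E_bind = 3.374e+20 · 615.4 / (2 · 5.906e+08) J ≈ 1.758e+14 J = 175.8 TJ.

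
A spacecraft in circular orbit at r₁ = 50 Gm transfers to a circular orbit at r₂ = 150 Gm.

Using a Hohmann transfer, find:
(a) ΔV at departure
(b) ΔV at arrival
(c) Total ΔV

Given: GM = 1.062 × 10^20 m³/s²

Convert to SI: r₁ = 50 Gm = 5e+10 m; r₂ = 150 Gm = 1.5e+11 m.
Transfer semi-major axis: a_t = (r₁ + r₂)/2 = (5e+10 + 1.5e+11)/2 = 1e+11 m.
Circular speeds: v₁ = √(GM/r₁) = 46086.9 m/s, v₂ = √(GM/r₂) = 26608.3 m/s.
Transfer speeds (vis-viva v² = GM(2/r − 1/a_t)): v₁ᵗ = 56444.7 m/s, v₂ᵗ = 18814.9 m/s.
(a) ΔV₁ = |v₁ᵗ − v₁| ≈ 1.036e+04 m/s = 10.36 km/s.
(b) ΔV₂ = |v₂ − v₂ᵗ| ≈ 7793 m/s = 7.793 km/s.
(c) ΔV_total = ΔV₁ + ΔV₂ ≈ 1.815e+04 m/s = 18.15 km/s.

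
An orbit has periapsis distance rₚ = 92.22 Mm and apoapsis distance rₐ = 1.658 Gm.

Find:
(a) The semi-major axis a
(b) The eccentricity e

Convert to SI: rₚ = 92.22 Mm = 9.222e+07 m; rₐ = 1.658 Gm = 1.658e+09 m.
(a) a = (rₚ + rₐ) / 2 = (9.222e+07 + 1.658e+09) / 2 ≈ 8.751e+08 m = 875.1 Mm.
(b) e = (rₐ − rₚ) / (rₐ + rₚ) = (1.658e+09 − 9.222e+07) / (1.658e+09 + 9.222e+07) ≈ 0.8946.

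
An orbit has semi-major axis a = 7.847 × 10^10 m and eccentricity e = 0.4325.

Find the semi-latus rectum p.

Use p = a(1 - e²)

p = a (1 − e²).
p = 7.847e+10 · (1 − (0.4325)²) = 7.847e+10 · 0.812944 ≈ 6.379e+10 m = 6.379 × 10^10 m.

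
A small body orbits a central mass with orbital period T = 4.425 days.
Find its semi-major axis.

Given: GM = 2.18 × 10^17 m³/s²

Convert to SI: T = 4.425 days = 382320 s.
Invert Kepler's third law: a = (GM · T² / (4π²))^(1/3).
Substituting T = 382320 s and GM = 2.18e+17 m³/s²:
a = (2.18e+17 · (382320)² / (4π²))^(1/3) m
a ≈ 9.311e+08 m = 931.1 Mm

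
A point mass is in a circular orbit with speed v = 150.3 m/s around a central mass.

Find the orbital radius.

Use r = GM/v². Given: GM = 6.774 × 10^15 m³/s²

For a circular orbit, v² = GM / r, so r = GM / v².
r = 6.774e+15 / (150.3)² m ≈ 2.999e+11 m = 299.9 Gm.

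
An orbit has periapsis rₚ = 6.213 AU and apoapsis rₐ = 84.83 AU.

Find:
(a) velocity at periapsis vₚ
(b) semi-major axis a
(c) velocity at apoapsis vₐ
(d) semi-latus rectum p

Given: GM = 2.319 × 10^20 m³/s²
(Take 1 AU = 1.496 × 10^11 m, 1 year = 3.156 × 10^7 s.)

Convert to SI: rₚ = 6.213 AU = 9.29465e+11 m; rₐ = 84.83 AU = 1.26906e+13 m.
(a) With a = (rₚ + rₐ)/2 = 6.81002e+12 m, vₚ = √(GM (2/rₚ − 1/a)) = √(2.319e+20 · (2/9.29465e+11 − 1/6.81002e+12)) m/s ≈ 2.156e+04 m/s
(b) a = (rₚ + rₐ)/2 = (9.29465e+11 + 1.26906e+13)/2 ≈ 6.81e+12 m
(c) With a = (rₚ + rₐ)/2 = 6.81002e+12 m, vₐ = √(GM (2/rₐ − 1/a)) = √(2.319e+20 · (2/1.26906e+13 − 1/6.81002e+12)) m/s ≈ 1579 m/s
(d) From a = (rₚ + rₐ)/2 = 6.81002e+12 m and e = (rₐ − rₚ)/(rₐ + rₚ) = 0.863515, p = a(1 − e²) = 6.81002e+12 · (1 − (0.863515)²) ≈ 1.732e+12 m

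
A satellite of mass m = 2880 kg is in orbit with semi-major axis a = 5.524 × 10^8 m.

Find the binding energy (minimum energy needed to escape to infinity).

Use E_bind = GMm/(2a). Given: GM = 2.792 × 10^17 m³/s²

Total orbital energy is E = −GMm/(2a); binding energy is E_bind = −E = GMm/(2a).
E_bind = 2.792e+17 · 2880 / (2 · 5.524e+08) J ≈ 7.278e+11 J = 727.8 GJ.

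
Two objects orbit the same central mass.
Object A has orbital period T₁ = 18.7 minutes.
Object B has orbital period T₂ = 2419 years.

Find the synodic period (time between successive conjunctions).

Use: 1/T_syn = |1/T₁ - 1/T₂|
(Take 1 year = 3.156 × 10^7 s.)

Convert to SI: T₁ = 18.7 minutes = 1122 s; T₂ = 2419 years = 7.63436e+10 s.
T_syn = |T₁ · T₂ / (T₁ − T₂)|.
T_syn = |1122 · 7.63436e+10 / (1122 − 7.63436e+10)| s ≈ 1122 s = 18.7 minutes.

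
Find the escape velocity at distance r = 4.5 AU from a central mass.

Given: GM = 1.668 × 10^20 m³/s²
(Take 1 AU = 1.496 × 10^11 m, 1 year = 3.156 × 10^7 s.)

Convert to SI: r = 4.5 AU = 6.732e+11 m.
Escape velocity comes from setting total energy to zero: ½v² − GM/r = 0 ⇒ v_esc = √(2GM / r).
v_esc = √(2 · 1.668e+20 / 6.732e+11) m/s ≈ 2.226e+04 m/s = 4.696 AU/year.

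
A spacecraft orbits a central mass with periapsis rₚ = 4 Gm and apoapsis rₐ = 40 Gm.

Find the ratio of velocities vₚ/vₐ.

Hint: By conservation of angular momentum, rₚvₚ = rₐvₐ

Convert to SI: rₚ = 4 Gm = 4e+09 m; rₐ = 40 Gm = 4e+10 m.
Conservation of angular momentum gives rₚvₚ = rₐvₐ, so vₚ/vₐ = rₐ/rₚ.
vₚ/vₐ = 4e+10 / 4e+09 ≈ 10.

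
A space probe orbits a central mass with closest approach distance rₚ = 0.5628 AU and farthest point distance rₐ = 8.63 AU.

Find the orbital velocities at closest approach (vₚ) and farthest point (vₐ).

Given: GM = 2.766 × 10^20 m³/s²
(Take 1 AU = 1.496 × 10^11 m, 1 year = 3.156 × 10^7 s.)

Convert to SI: rₚ = 0.5628 AU = 8.41949e+10 m; rₐ = 8.63 AU = 1.29105e+12 m.
Use the vis-viva equation v² = GM(2/r − 1/a) with a = (rₚ + rₐ)/2 = (8.41949e+10 + 1.29105e+12)/2 = 6.87621e+11 m.
vₚ = √(GM · (2/rₚ − 1/a)) = √(2.766e+20 · (2/8.41949e+10 − 1/6.87621e+11)) m/s ≈ 7.854e+04 m/s = 16.57 AU/year.
vₐ = √(GM · (2/rₐ − 1/a)) = √(2.766e+20 · (2/1.29105e+12 − 1/6.87621e+11)) m/s ≈ 5122 m/s = 1.081 AU/year.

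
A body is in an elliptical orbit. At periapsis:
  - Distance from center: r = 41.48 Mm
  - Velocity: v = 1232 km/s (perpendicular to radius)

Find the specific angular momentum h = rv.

Convert to SI: r = 41.48 Mm = 4.148e+07 m; v = 1232 km/s = 1.232e+06 m/s.
With v perpendicular to r, h = r · v.
h = 4.148e+07 · 1.232e+06 m²/s ≈ 5.11e+13 m²/s.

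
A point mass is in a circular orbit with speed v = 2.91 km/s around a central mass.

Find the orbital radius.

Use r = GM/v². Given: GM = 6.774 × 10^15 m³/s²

Convert to SI: v = 2.91 km/s = 2910 m/s.
For a circular orbit, v² = GM / r, so r = GM / v².
r = 6.774e+15 / (2910)² m ≈ 7.999e+08 m = 799.9 Mm.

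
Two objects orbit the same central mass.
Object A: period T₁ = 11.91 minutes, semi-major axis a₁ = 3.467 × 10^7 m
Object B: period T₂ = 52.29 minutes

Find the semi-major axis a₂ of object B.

Convert to SI: T₁ = 11.91 minutes = 714.6 s; T₂ = 52.29 minutes = 3137.4 s.
Kepler's third law: (T₁/T₂)² = (a₁/a₂)³ ⇒ a₂ = a₁ · (T₂/T₁)^(2/3).
T₂/T₁ = 3137.4 / 714.6 = 4.39043.
a₂ = 3.467e+07 · (4.39043)^(2/3) m ≈ 9.296e+07 m = 9.296 × 10^7 m.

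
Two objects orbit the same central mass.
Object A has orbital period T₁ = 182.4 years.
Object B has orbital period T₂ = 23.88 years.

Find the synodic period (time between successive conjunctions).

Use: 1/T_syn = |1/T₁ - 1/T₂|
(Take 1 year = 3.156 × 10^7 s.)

Convert to SI: T₁ = 182.4 years = 5.75654e+09 s; T₂ = 23.88 years = 7.53653e+08 s.
T_syn = |T₁ · T₂ / (T₁ − T₂)|.
T_syn = |5.75654e+09 · 7.53653e+08 / (5.75654e+09 − 7.53653e+08)| s ≈ 8.672e+08 s = 27.48 years.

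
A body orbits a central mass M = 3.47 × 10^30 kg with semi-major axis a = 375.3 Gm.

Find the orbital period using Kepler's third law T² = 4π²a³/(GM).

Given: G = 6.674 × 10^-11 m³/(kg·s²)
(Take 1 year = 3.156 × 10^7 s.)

Convert to SI: a = 375.3 Gm = 3.753e+11 m.
GM = G · M = 6.674e-11 · 3.47e+30 = 2.31588e+20 m³/s².
Kepler's third law: T = 2π √(a³ / GM).
Substituting a = 3.753e+11 m and GM = 2.31588e+20 m³/s²:
T = 2π √((3.753e+11)³ / 2.31588e+20) s
T ≈ 9.493e+07 s = 3.008 years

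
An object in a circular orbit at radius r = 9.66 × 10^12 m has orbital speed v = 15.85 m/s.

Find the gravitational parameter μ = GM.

For a circular orbit v² = GM/r, so GM = v² · r.
GM = (15.85)² · 9.66e+12 m³/s² ≈ 2.427e+15 m³/s² = 2.427 × 10^15 m³/s².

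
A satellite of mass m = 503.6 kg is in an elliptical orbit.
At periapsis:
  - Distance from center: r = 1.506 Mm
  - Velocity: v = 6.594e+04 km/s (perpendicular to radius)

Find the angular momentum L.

Convert to SI: r = 1.506 Mm = 1.506e+06 m; v = 6.594e+04 km/s = 6.594e+07 m/s.
Since v is perpendicular to r, L = m · v · r.
L = 503.6 · 6.594e+07 · 1.506e+06 kg·m²/s ≈ 5.001e+16 kg·m²/s.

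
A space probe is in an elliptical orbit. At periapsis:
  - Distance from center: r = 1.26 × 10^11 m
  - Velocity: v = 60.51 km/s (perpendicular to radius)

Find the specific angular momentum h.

Convert to SI: v = 60.51 km/s = 60510 m/s.
With v perpendicular to r, h = r · v.
h = 1.26e+11 · 60510 m²/s ≈ 7.624e+15 m²/s.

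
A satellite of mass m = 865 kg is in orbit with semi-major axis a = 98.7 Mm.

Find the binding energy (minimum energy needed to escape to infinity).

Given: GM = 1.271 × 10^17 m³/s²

Convert to SI: a = 98.7 Mm = 9.87e+07 m.
Total orbital energy is E = −GMm/(2a); binding energy is E_bind = −E = GMm/(2a).
E_bind = 1.271e+17 · 865 / (2 · 9.87e+07) J ≈ 5.569e+11 J = 556.9 GJ.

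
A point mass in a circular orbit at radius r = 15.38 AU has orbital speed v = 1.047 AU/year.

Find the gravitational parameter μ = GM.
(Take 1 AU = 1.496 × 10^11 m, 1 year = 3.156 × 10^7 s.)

Convert to SI: r = 15.38 AU = 2.30085e+12 m; v = 1.047 AU/year = 4962.97 m/s.
For a circular orbit v² = GM/r, so GM = v² · r.
GM = (4962.97)² · 2.30085e+12 m³/s² ≈ 5.667e+19 m³/s² = 5.667 × 10^19 m³/s².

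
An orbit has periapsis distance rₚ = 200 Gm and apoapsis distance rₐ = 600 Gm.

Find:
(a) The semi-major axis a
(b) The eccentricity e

Convert to SI: rₚ = 200 Gm = 2e+11 m; rₐ = 600 Gm = 6e+11 m.
(a) a = (rₚ + rₐ) / 2 = (2e+11 + 6e+11) / 2 ≈ 4e+11 m = 400 Gm.
(b) e = (rₐ − rₚ) / (rₐ + rₚ) = (6e+11 − 2e+11) / (6e+11 + 2e+11) ≈ 0.5.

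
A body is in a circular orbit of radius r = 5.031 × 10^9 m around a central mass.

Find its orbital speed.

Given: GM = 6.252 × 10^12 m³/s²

For a circular orbit, gravity supplies the centripetal force, so v = √(GM / r).
v = √(6.252e+12 / 5.031e+09) m/s ≈ 35.25 m/s = 35.25 m/s.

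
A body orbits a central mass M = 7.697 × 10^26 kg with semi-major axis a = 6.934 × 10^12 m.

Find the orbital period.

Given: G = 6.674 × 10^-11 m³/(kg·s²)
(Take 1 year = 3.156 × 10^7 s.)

GM = G · M = 6.674e-11 · 7.697e+26 = 5.13698e+16 m³/s².
Kepler's third law: T = 2π √(a³ / GM).
Substituting a = 6.934e+12 m and GM = 5.13698e+16 m³/s²:
T = 2π √((6.934e+12)³ / 5.13698e+16) s
T ≈ 5.062e+11 s = 1.604e+04 years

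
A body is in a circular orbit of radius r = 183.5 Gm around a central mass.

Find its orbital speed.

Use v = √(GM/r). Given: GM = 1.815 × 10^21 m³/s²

Convert to SI: r = 183.5 Gm = 1.835e+11 m.
For a circular orbit, gravity supplies the centripetal force, so v = √(GM / r).
v = √(1.815e+21 / 1.835e+11) m/s ≈ 9.945e+04 m/s = 99.45 km/s.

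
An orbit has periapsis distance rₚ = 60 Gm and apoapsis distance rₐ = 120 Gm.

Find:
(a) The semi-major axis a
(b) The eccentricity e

Convert to SI: rₚ = 60 Gm = 6e+10 m; rₐ = 120 Gm = 1.2e+11 m.
(a) a = (rₚ + rₐ) / 2 = (6e+10 + 1.2e+11) / 2 ≈ 9e+10 m = 90 Gm.
(b) e = (rₐ − rₚ) / (rₐ + rₚ) = (1.2e+11 − 6e+10) / (1.2e+11 + 6e+10) ≈ 0.3333.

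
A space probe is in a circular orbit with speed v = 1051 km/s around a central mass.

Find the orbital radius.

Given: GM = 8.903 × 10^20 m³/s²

Convert to SI: v = 1051 km/s = 1.051e+06 m/s.
For a circular orbit, v² = GM / r, so r = GM / v².
r = 8.903e+20 / (1.051e+06)² m ≈ 8.06e+08 m = 8.06 × 10^8 m.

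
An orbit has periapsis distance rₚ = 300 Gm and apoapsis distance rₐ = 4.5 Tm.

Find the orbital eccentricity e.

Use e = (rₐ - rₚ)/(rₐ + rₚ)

Convert to SI: rₚ = 300 Gm = 3e+11 m; rₐ = 4.5 Tm = 4.5e+12 m.
e = (rₐ − rₚ) / (rₐ + rₚ).
e = (4.5e+12 − 3e+11) / (4.5e+12 + 3e+11) = 4.2e+12 / 4.8e+12 ≈ 0.875.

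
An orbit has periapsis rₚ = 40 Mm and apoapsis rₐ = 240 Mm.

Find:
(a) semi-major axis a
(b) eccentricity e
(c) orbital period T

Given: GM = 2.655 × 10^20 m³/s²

Convert to SI: rₚ = 40 Mm = 4e+07 m; rₐ = 240 Mm = 2.4e+08 m.
(a) a = (rₚ + rₐ)/2 = (4e+07 + 2.4e+08)/2 ≈ 1.4e+08 m
(b) e = (rₐ − rₚ)/(rₐ + rₚ) = (2.4e+08 − 4e+07)/(2.4e+08 + 4e+07) ≈ 0.7143
(c) With a = (rₚ + rₐ)/2 = 1.4e+08 m, T = 2π √(a³/GM) = 2π √((1.4e+08)³/2.655e+20) s ≈ 638.8 s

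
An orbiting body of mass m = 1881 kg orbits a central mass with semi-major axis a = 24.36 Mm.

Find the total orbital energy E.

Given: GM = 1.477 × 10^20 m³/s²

Convert to SI: a = 24.36 Mm = 2.436e+07 m.
E = −GMm / (2a).
E = −1.477e+20 · 1881 / (2 · 2.436e+07) J ≈ -5.702e+15 J = -5.702 PJ.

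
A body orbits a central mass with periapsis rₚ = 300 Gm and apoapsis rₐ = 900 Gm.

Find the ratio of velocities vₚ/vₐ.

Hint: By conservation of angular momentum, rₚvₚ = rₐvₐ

Convert to SI: rₚ = 300 Gm = 3e+11 m; rₐ = 900 Gm = 9e+11 m.
Conservation of angular momentum gives rₚvₚ = rₐvₐ, so vₚ/vₐ = rₐ/rₚ.
vₚ/vₐ = 9e+11 / 3e+11 ≈ 3.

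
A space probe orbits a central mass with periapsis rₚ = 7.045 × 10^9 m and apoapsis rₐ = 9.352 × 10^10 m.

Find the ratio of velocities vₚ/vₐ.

Conservation of angular momentum gives rₚvₚ = rₐvₐ, so vₚ/vₐ = rₐ/rₚ.
vₚ/vₐ = 9.352e+10 / 7.045e+09 ≈ 13.27.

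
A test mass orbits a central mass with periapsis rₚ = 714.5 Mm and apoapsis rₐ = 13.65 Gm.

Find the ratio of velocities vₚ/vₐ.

Convert to SI: rₚ = 714.5 Mm = 7.145e+08 m; rₐ = 13.65 Gm = 1.365e+10 m.
Conservation of angular momentum gives rₚvₚ = rₐvₐ, so vₚ/vₐ = rₐ/rₚ.
vₚ/vₐ = 1.365e+10 / 7.145e+08 ≈ 19.1.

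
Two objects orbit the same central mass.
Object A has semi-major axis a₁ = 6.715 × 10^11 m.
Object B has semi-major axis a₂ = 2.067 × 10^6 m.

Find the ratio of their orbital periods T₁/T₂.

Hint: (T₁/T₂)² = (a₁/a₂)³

From Kepler's third law, (T₁/T₂)² = (a₁/a₂)³, so T₁/T₂ = (a₁/a₂)^(3/2).
a₁/a₂ = 6.715e+11 / 2.067e+06 = 324867.
T₁/T₂ = (324867)^(3/2) ≈ 1.852e+08.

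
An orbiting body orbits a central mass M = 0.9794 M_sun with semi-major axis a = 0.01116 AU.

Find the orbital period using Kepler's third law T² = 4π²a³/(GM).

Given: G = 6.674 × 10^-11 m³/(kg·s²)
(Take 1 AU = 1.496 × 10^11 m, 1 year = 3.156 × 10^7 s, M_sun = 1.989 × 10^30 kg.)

Convert to SI: a = 0.01116 AU = 1.66954e+09 m; M = 0.9794 M_sun = 1.94803e+30 kg.
GM = G · M = 6.674e-11 · 1.94803e+30 = 1.30011e+20 m³/s².
Kepler's third law: T = 2π √(a³ / GM).
Substituting a = 1.66954e+09 m and GM = 1.30011e+20 m³/s²:
T = 2π √((1.66954e+09)³ / 1.30011e+20) s
T ≈ 3.759e+04 s = 0.001191 years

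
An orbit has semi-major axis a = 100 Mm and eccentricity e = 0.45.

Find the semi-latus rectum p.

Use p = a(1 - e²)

Convert to SI: a = 100 Mm = 1e+08 m.
p = a (1 − e²).
p = 1e+08 · (1 − (0.45)²) = 1e+08 · 0.7975 ≈ 7.975e+07 m = 79.75 Mm.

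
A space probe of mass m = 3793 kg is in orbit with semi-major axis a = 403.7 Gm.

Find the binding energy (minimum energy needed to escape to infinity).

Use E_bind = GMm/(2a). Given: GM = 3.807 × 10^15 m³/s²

Convert to SI: a = 403.7 Gm = 4.037e+11 m.
Total orbital energy is E = −GMm/(2a); binding energy is E_bind = −E = GMm/(2a).
E_bind = 3.807e+15 · 3793 / (2 · 4.037e+11) J ≈ 1.788e+07 J = 17.88 MJ.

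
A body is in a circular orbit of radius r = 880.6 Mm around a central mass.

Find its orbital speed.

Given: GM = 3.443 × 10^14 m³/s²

Convert to SI: r = 880.6 Mm = 8.806e+08 m.
For a circular orbit, gravity supplies the centripetal force, so v = √(GM / r).
v = √(3.443e+14 / 8.806e+08) m/s ≈ 625.3 m/s = 625.3 m/s.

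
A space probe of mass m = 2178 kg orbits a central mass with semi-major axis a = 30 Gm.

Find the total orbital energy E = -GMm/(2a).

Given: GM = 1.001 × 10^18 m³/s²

Convert to SI: a = 30 Gm = 3e+10 m.
E = −GMm / (2a).
E = −1.001e+18 · 2178 / (2 · 3e+10) J ≈ -3.634e+10 J = -36.34 GJ.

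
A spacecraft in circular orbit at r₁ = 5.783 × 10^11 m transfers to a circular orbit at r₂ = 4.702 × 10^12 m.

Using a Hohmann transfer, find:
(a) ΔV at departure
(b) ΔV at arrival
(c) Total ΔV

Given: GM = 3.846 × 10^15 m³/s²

Transfer semi-major axis: a_t = (r₁ + r₂)/2 = (5.783e+11 + 4.702e+12)/2 = 2.64015e+12 m.
Circular speeds: v₁ = √(GM/r₁) = 81.5508 m/s, v₂ = √(GM/r₂) = 28.5998 m/s.
Transfer speeds (vis-viva v² = GM(2/r − 1/a_t)): v₁ᵗ = 108.832 m/s, v₂ᵗ = 13.3852 m/s.
(a) ΔV₁ = |v₁ᵗ − v₁| ≈ 27.28 m/s = 27.28 m/s.
(b) ΔV₂ = |v₂ − v₂ᵗ| ≈ 15.21 m/s = 15.21 m/s.
(c) ΔV_total = ΔV₁ + ΔV₂ ≈ 42.5 m/s = 42.5 m/s.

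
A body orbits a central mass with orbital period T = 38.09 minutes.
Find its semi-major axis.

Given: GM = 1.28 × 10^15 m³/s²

Convert to SI: T = 38.09 minutes = 2285.4 s.
Invert Kepler's third law: a = (GM · T² / (4π²))^(1/3).
Substituting T = 2285.4 s and GM = 1.28e+15 m³/s²:
a = (1.28e+15 · (2285.4)² / (4π²))^(1/3) m
a ≈ 5.533e+06 m = 5.533 Mm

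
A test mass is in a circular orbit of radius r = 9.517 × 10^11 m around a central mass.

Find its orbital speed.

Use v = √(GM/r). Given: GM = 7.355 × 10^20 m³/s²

For a circular orbit, gravity supplies the centripetal force, so v = √(GM / r).
v = √(7.355e+20 / 9.517e+11) m/s ≈ 2.78e+04 m/s = 27.8 km/s.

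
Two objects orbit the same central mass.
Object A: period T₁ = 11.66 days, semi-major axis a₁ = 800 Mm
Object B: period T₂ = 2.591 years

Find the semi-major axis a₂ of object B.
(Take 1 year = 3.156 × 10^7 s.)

Convert to SI: T₁ = 11.66 days = 1.00742e+06 s; a₁ = 800 Mm = 8e+08 m; T₂ = 2.591 years = 8.1772e+07 s.
Kepler's third law: (T₁/T₂)² = (a₁/a₂)³ ⇒ a₂ = a₁ · (T₂/T₁)^(2/3).
T₂/T₁ = 8.1772e+07 / 1.00742e+06 = 81.1694.
a₂ = 8e+08 · (81.1694)^(2/3) m ≈ 1.5e+10 m = 15 Gm.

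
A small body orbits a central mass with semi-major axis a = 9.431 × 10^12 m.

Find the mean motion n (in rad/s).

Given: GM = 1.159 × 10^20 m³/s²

n = √(GM / a³).
n = √(1.159e+20 / (9.431e+12)³) rad/s ≈ 3.717e-10 rad/s.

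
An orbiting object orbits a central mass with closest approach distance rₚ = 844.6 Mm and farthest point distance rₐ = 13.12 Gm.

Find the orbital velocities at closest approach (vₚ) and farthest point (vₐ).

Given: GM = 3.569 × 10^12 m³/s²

Convert to SI: rₚ = 844.6 Mm = 8.446e+08 m; rₐ = 13.12 Gm = 1.312e+10 m.
Use the vis-viva equation v² = GM(2/r − 1/a) with a = (rₚ + rₐ)/2 = (8.446e+08 + 1.312e+10)/2 = 6.9823e+09 m.
vₚ = √(GM · (2/rₚ − 1/a)) = √(3.569e+12 · (2/8.446e+08 − 1/6.9823e+09)) m/s ≈ 89.11 m/s = 89.11 m/s.
vₐ = √(GM · (2/rₐ − 1/a)) = √(3.569e+12 · (2/1.312e+10 − 1/6.9823e+09)) m/s ≈ 5.736 m/s = 5.736 m/s.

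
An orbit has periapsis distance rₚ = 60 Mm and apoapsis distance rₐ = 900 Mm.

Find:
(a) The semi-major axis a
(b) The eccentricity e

Convert to SI: rₚ = 60 Mm = 6e+07 m; rₐ = 900 Mm = 9e+08 m.
(a) a = (rₚ + rₐ) / 2 = (6e+07 + 9e+08) / 2 ≈ 4.8e+08 m = 480 Mm.
(b) e = (rₐ − rₚ) / (rₐ + rₚ) = (9e+08 − 6e+07) / (9e+08 + 6e+07) ≈ 0.875.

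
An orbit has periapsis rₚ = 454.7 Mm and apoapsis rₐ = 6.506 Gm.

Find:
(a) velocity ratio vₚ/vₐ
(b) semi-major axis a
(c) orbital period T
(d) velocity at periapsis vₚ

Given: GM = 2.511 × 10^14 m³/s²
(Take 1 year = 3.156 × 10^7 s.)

Convert to SI: rₚ = 454.7 Mm = 4.547e+08 m; rₐ = 6.506 Gm = 6.506e+09 m.
(a) Conservation of angular momentum (rₚvₚ = rₐvₐ) gives vₚ/vₐ = rₐ/rₚ = 6.506e+09/4.547e+08 ≈ 14.31
(b) a = (rₚ + rₐ)/2 = (4.547e+08 + 6.506e+09)/2 ≈ 3.48e+09 m
(c) With a = (rₚ + rₐ)/2 = 3.48035e+09 m, T = 2π √(a³/GM) = 2π √((3.48035e+09)³/2.511e+14) s ≈ 8.141e+07 s
(d) With a = (rₚ + rₐ)/2 = 3.48035e+09 m, vₚ = √(GM (2/rₚ − 1/a)) = √(2.511e+14 · (2/4.547e+08 − 1/3.48035e+09)) m/s ≈ 1016 m/s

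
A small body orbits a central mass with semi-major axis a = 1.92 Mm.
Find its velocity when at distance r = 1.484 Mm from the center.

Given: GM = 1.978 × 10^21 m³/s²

Convert to SI: a = 1.92 Mm = 1.92e+06 m; r = 1.484 Mm = 1.484e+06 m.
Vis-viva: v = √(GM · (2/r − 1/a)).
2/r − 1/a = 2/1.484e+06 − 1/1.92e+06 = 8.26876e-07 m⁻¹.
v = √(1.978e+21 · 8.26876e-07) m/s ≈ 4.044e+07 m/s = 4.044e+04 km/s.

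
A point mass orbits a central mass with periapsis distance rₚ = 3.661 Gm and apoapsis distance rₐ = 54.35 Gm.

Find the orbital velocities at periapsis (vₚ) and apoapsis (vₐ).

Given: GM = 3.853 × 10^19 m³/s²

Convert to SI: rₚ = 3.661 Gm = 3.661e+09 m; rₐ = 54.35 Gm = 5.435e+10 m.
Use the vis-viva equation v² = GM(2/r − 1/a) with a = (rₚ + rₐ)/2 = (3.661e+09 + 5.435e+10)/2 = 2.90055e+10 m.
vₚ = √(GM · (2/rₚ − 1/a)) = √(3.853e+19 · (2/3.661e+09 − 1/2.90055e+10)) m/s ≈ 1.404e+05 m/s = 140.4 km/s.
vₐ = √(GM · (2/rₐ − 1/a)) = √(3.853e+19 · (2/5.435e+10 − 1/2.90055e+10)) m/s ≈ 9459 m/s = 9.459 km/s.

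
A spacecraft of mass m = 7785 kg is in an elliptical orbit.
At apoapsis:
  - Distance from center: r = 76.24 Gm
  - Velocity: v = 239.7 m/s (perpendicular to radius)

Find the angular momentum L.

Convert to SI: r = 76.24 Gm = 7.624e+10 m.
Since v is perpendicular to r, L = m · v · r.
L = 7785 · 239.7 · 7.624e+10 kg·m²/s ≈ 1.423e+17 kg·m²/s.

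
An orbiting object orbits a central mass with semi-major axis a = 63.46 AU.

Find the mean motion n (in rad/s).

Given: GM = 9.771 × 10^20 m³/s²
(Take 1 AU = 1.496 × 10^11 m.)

Convert to SI: a = 63.46 AU = 9.49362e+12 m.
n = √(GM / a³).
n = √(9.771e+20 / (9.49362e+12)³) rad/s ≈ 1.069e-09 rad/s.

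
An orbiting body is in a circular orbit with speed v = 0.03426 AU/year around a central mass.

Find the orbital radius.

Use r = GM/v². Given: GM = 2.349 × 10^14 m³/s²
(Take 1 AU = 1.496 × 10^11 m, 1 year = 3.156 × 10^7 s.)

Convert to SI: v = 0.03426 AU/year = 162.398 m/s.
For a circular orbit, v² = GM / r, so r = GM / v².
r = 2.349e+14 / (162.398)² m ≈ 8.907e+09 m = 0.05954 AU.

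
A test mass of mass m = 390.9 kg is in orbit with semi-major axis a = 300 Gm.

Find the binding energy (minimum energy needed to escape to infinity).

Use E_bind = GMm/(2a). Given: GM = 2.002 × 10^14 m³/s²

Convert to SI: a = 300 Gm = 3e+11 m.
Total orbital energy is E = −GMm/(2a); binding energy is E_bind = −E = GMm/(2a).
E_bind = 2.002e+14 · 390.9 / (2 · 3e+11) J ≈ 1.304e+05 J = 130.4 kJ.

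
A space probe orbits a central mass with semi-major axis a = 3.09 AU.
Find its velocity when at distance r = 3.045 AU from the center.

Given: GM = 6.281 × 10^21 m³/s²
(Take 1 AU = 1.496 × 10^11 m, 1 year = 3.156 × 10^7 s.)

Convert to SI: a = 3.09 AU = 4.62264e+11 m; r = 3.045 AU = 4.55532e+11 m.
Vis-viva: v = √(GM · (2/r − 1/a)).
2/r − 1/a = 2/4.55532e+11 − 1/4.62264e+11 = 2.2272e-12 m⁻¹.
v = √(6.281e+21 · 2.2272e-12) m/s ≈ 1.183e+05 m/s = 24.95 AU/year.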